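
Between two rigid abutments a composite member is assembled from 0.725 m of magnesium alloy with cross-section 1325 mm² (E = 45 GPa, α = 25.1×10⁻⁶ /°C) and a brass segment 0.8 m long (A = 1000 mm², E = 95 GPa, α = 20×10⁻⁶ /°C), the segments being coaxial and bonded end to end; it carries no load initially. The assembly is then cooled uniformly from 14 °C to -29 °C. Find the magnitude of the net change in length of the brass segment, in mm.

Free thermal contraction of the whole bar: Σ αᵢΔT Lᵢ = 25.1×10⁻⁶×43×725 + 20×10⁻⁶×43×800 = 1.47 mm.
Since the ends are fixed, an axial force P builds up, equal in every segment, with P · Σ Lᵢ/(AᵢEᵢ) = δ_free.
Σ Lᵢ/(AᵢEᵢ) = 725/(1325×45×10³) + 800/(1000×95×10³) = 2.058×10⁻⁵ mm/N.
Hence P = δ_free / Σ(L/AE) = 1.47/2.058×10⁻⁵ = 71.45 kN (tensile).
For the brass segment, free thermal change = 20×10⁻⁶×43×800 = 0.688 mm and elastic change from P = 71450×800/(1000×95×10³) = 0.6017 mm; these oppose, so the net change is 0.0863 mm (segment shortens).

|ΔL| ≈ 0.0863 mm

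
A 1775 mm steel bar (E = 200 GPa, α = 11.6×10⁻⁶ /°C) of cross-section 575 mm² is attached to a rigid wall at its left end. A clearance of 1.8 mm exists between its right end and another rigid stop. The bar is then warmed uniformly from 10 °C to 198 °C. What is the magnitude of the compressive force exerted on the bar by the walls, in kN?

P ≈ 134 kN

Unrestrained expansion: δ_free = αΔT L = 11.6×10⁻⁶ × 188 × 1775 = 3.871 mm.
After closing the 1.8 mm clearance, 3.871 − 1.8 = 2.071 mm of expansion remains to be suppressed by the wall.
So σ = E(δ_free − g)/L = 200×10³ × 2.071/1775 = 233.3 MPa.
P = σA = 233.3 × 575 = 134.2 kN.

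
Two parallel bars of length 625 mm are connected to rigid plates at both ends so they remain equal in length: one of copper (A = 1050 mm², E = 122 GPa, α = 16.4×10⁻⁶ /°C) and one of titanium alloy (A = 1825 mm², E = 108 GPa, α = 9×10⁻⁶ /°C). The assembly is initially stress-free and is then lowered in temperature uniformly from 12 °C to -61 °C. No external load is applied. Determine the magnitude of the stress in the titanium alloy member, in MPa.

Both members must finish at the same length. With the larger α, the copper tends to over-contract; the plates restrain it, putting the copper in tension and the titanium alloy in compression. With no external load the two internal forces are equal and opposite, magnitude P.
Equating the net (thermal + elastic) strains gives |α₁ − α₂|·ΔT = P·[1/(A₁E₁) + 1/(A₂E₂)].
|α₁ − α₂|·ΔT = 7.4×10⁻⁶ × 73 = 0.0005402.
1/(A₁E₁) + 1/(A₂E₂) = 1/(1050×122×10³) + 1/(1825×108×10³) = 1.288×10⁻⁸ N⁻¹.
P = 0.0005402 / 1.288×10⁻⁸ = 41940 N = 41.94 kN.
σ_{titanium alloy} = P/A₂ = 41940/1825 = 22.98 MPa, compressive.

σ ≈ 23 MPa (compressive)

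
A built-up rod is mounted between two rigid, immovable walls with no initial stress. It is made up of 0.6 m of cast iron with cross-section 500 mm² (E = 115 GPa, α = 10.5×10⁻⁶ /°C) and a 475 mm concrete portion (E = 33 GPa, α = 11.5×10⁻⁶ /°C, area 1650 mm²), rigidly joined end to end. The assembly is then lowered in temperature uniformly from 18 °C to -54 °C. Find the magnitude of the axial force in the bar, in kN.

If the supports were absent, the total length change would be Σ αᵢΔT Lᵢ = 10.5×10⁻⁶×72×600 + 11.5×10⁻⁶×72×475 = 0.8469 mm.
The walls prevent any net length change, so an axial force P (same in every segment) develops. Compatibility: P · Σ Lᵢ/(AᵢEᵢ) = δ_free.
The series flexibility is Σ Lᵢ/(AᵢEᵢ) = 600/(500×115×10³) + 475/(1650×33×10³) = 1.916×10⁻⁵ mm/N.
P = 0.8469 / 1.916×10⁻⁵ = 44210 N = 44.21 kN, tensile.

P ≈ 44.2 kN (tensile)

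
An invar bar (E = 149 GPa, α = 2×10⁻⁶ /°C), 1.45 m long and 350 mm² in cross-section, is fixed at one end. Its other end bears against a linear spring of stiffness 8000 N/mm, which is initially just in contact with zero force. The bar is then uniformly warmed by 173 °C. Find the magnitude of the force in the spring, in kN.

P ≈ 3.28 kN

If the spring were absent the bar would lengthen by αΔT L = 2×10⁻⁶ × 173 × 1450 = 0.5017 mm.
With a force P in the spring, the elastic change of the bar is PL/(AE) and that of the spring is P/k; compatibility requires their sum to equal δ_free.
So P = δ_free / [L/(AE) + 1/k] = 0.5017 / [ 1450/(350×149×10³) + 1/(8000) ].
P = 0.5017 / 0.0001528 = 3283 N.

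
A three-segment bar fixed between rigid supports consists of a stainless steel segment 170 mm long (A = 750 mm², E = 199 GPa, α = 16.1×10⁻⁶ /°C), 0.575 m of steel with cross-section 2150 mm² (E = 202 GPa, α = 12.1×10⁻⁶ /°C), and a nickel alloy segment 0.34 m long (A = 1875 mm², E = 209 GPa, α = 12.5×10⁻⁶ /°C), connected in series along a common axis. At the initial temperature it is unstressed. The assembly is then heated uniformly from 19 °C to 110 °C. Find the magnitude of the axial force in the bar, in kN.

P ≈ 381 kN (compressive)

If the supports were absent, the total length change would be Σ αᵢΔT Lᵢ = 16.1×10⁻⁶×91×170 + 12.1×10⁻⁶×91×575 + 12.5×10⁻⁶×91×340 = 1.269 mm.
Since the ends are fixed, an axial force P builds up, equal in every segment, with P · Σ Lᵢ/(AᵢEᵢ) = δ_free.
The series flexibility is Σ Lᵢ/(AᵢEᵢ) = 170/(750×199×10³) + 575/(2150×202×10³) + 340/(1875×209×10³) = 3.331×10⁻⁶ mm/N.
Hence P = δ_free / Σ(L/AE) = 1.269/3.331×10⁻⁶ = 381 kN (compressive).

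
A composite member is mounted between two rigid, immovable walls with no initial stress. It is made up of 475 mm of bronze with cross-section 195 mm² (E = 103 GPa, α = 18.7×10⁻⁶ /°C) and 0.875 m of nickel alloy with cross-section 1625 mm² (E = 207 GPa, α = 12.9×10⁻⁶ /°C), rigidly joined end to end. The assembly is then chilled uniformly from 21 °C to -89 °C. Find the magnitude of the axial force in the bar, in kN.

Free thermal contraction of the whole bar: Σ αᵢΔT Lᵢ = 18.7×10⁻⁶×110×475 + 12.9×10⁻⁶×110×875 = 2.219 mm.
The walls prevent any net length change, so an axial force P (same in every segment) develops. Compatibility: P · Σ Lᵢ/(AᵢEᵢ) = δ_free.
The series flexibility is Σ Lᵢ/(AᵢEᵢ) = 475/(195×103×10³) + 875/(1625×207×10³) = 2.625×10⁻⁵ mm/N.
Hence P = δ_free / Σ(L/AE) = 2.219/2.625×10⁻⁵ = 84.52 kN (tensile).

P ≈ 84.5 kN (tensile)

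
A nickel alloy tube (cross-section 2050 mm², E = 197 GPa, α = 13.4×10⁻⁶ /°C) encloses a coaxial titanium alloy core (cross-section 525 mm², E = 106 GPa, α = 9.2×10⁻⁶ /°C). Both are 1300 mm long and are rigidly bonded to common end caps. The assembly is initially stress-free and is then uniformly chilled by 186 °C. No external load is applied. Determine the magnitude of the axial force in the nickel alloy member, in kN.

P ≈ 38.2 kN (tensile in the nickel alloy)

The nickel alloy has the larger α, so on cooling it would change length more than the titanium alloy if both were free. The rigid plates force a common final length, so the nickel alloy is put into tension and the titanium alloy into compression, with equal and opposite forces P (no external load).
Compatibility of the two members (thermal + elastic change equal): (α₁ − α₂)ΔT = P·[1/(A₁E₁) + 1/(A₂E₂)].
|α₁ − α₂|·ΔT = 4.2×10⁻⁶ × 186 = 0.0007812.
1/(A₁E₁) + 1/(A₂E₂) = 1/(2050×197×10³) + 1/(525×106×10³) = 2.045×10⁻⁸ N⁻¹.
So P = 0.0007812 / 2.045×10⁻⁸ = 38.21 kN.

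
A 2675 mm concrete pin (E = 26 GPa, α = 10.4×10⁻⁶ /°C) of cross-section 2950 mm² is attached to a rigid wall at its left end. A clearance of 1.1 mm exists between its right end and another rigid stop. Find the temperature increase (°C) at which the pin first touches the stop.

ΔT ≈ 39.5 °C

Contact occurs when the free expansion equals the gap: αΔT L = 1.1 mm.
So ΔT = g/(αL) = 1.1/(10.4×10⁻⁶ × 2675) = 39.54 °C.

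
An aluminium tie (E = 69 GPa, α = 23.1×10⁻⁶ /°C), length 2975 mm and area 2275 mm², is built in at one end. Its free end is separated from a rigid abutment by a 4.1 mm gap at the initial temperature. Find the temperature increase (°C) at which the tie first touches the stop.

ΔT ≈ 59.7 °C

Contact occurs when the free expansion equals the gap: αΔT L = 4.1 mm.
So ΔT = g/(αL) = 4.1/(23.1×10⁻⁶ × 2975) = 59.66 °C.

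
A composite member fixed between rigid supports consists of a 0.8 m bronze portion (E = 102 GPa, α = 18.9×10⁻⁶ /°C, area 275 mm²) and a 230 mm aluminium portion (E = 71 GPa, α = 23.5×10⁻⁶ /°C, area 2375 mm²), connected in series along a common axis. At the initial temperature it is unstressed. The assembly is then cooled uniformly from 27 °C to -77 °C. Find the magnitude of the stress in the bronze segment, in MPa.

With the walls removed the bar would change length by δ_free = Σ αᵢΔT Lᵢ = 18.9×10⁻⁶×104×800 + 23.5×10⁻⁶×104×230 = 2.135 mm.
Since the ends are fixed, an axial force P builds up, equal in every segment, with P · Σ Lᵢ/(AᵢEᵢ) = δ_free.
The series flexibility is Σ Lᵢ/(AᵢEᵢ) = 800/(275×102×10³) + 230/(2375×71×10³) = 2.988×10⁻⁵ mm/N.
P = 2.135 / 2.988×10⁻⁵ = 71430 N = 71.43 kN, tensile.
σ_{bronze} = P / A = 71430 / 275 = 259.7 MPa.

σ ≈ 260 MPa (tensile)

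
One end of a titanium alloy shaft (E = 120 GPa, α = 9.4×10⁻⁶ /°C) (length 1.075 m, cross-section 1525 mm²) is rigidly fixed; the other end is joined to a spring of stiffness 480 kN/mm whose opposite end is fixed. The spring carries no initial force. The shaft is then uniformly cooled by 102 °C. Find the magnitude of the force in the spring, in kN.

P ≈ 130 kN

The unrestrained thermal change is αΔT L = 9.4×10⁻⁶ × 102 × 1075 = 1.031 mm.
With a force P in the spring, the elastic change of the shaft is PL/(AE) and that of the spring is P/k; compatibility requires their sum to equal δ_free.
P [ L/(AE) + 1/k ] = δ_free → P [ 1075/(1525×120×10³) + 1/(480×10³) ] = 1.031.
P = 1.031 / 7.958×10⁻⁶ = 129500 N.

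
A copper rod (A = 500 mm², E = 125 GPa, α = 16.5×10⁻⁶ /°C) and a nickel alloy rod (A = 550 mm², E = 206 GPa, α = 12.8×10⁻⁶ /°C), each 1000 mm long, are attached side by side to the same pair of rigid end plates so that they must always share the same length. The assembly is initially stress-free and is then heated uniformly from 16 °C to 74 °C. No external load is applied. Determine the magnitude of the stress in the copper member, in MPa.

σ ≈ 17.3 MPa (compressive)

Both members must finish at the same length. With the larger α, the copper tends to over-expand; the plates restrain it, putting the copper in compression and the nickel alloy in tension. With no external load the two internal forces are equal and opposite, magnitude P.
Compatibility of the two members (thermal + elastic change equal): (α₁ − α₂)ΔT = P·[1/(A₁E₁) + 1/(A₂E₂)].
|α₁ − α₂|·ΔT = 3.7×10⁻⁶ × 58 = 0.0002146.
1/(A₁E₁) + 1/(A₂E₂) = 1/(500×125×10³) + 1/(550×206×10³) = 2.483×10⁻⁸ N⁻¹.
P = 0.0002146 / 2.483×10⁻⁸ = 8644 N = 8.644 kN.
σ_{copper} = P/A₁ = 8644/500 = 17.29 MPa, compressive.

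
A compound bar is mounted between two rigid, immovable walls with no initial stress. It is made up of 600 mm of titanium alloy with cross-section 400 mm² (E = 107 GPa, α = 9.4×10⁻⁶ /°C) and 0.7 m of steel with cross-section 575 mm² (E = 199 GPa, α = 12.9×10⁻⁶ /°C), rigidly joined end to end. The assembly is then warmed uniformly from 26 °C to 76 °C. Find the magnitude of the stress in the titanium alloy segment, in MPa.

σ ≈ 91.1 MPa (compressive)

If the supports were absent, the total length change would be Σ αᵢΔT Lᵢ = 9.4×10⁻⁶×50×600 + 12.9×10⁻⁶×50×700 = 0.7335 mm.
The rigid supports impose zero overall length change; the single axial force P common to all segments must satisfy P Σ Lᵢ/(AᵢEᵢ) = δ_free.
Σ Lᵢ/(AᵢEᵢ) = 600/(400×107×10³) + 700/(575×199×10³) = 2.014×10⁻⁵ mm/N.
P = 0.7335 / 2.014×10⁻⁵ = 36430 N = 36.43 kN, compressive.
σ_{titanium alloy} = P / A = 36430 / 400 = 91.07 MPa.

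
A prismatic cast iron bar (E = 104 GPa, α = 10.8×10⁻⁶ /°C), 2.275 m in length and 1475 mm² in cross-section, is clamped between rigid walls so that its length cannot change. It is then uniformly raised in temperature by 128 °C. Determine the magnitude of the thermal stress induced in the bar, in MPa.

Because both ends are immovable the net strain is zero, and the suppressed thermal strain is αΔT = 10.8×10⁻⁶ × 128 = 1382.4×10⁻⁶.
The stress required to suppress this strain is σ = Eε = 104×10³ × 1382.4×10⁻⁶ = 143.8 MPa, compressive since the bar is trying to expand.

σ ≈ 144 MPa (compressive)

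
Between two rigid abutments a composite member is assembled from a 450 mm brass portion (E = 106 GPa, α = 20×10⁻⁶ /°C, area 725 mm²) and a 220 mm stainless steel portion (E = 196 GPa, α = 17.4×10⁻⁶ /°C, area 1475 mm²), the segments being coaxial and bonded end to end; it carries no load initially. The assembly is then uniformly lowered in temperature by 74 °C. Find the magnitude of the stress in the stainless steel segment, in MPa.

σ ≈ 97.3 MPa (tensile)

Free thermal contraction of the whole bar: Σ αᵢΔT Lᵢ = 20×10⁻⁶×74×450 + 17.4×10⁻⁶×74×220 = 0.9493 mm.
The walls prevent any net length change, so an axial force P (same in every segment) develops. Compatibility: P · Σ Lᵢ/(AᵢEᵢ) = δ_free.
The series flexibility is Σ Lᵢ/(AᵢEᵢ) = 450/(725×106×10³) + 220/(1475×196×10³) = 6.617×10⁻⁶ mm/N.
Hence P = δ_free / Σ(L/AE) = 0.9493/6.617×10⁻⁶ = 143.5 kN (tensile).
σ_{stainless steel} = P / A = 143500 / 1475 = 97.27 MPa.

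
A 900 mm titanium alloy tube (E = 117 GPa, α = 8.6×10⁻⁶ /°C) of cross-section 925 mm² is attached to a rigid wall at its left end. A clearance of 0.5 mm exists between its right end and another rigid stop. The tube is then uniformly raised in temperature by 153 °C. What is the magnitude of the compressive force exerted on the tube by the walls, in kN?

P ≈ 82.3 kN

Free thermal elongation = αΔT L = 8.6×10⁻⁶ × 153 × 900 = 1.184 mm.
The gap closes (δ_free > 0.5 mm) and the wall then resists a further 1.184 − 0.5 = 0.6842 mm of expansion.
Compatibility: PL/(AE) = 0.6842 mm, so σ = P/A = E × (0.6842/900) = 88.95 MPa.
Force on the wall = σA = 88.95 × 925 mm² = 82.28 kN.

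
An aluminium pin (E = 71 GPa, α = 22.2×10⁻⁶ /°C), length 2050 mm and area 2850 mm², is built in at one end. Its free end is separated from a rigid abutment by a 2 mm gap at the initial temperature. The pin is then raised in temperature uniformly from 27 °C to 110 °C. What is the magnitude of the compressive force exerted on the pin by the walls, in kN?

P ≈ 175 kN

Unrestrained expansion: δ_free = αΔT L = 22.2×10⁻⁶ × 83 × 2050 = 3.777 mm.
The gap closes (δ_free > 2 mm) and the wall then resists a further 3.777 − 2 = 1.777 mm of expansion.
That suppressed elongation corresponds to σ = E·Δ/L = 71×10³ × 1.777/2050 = 61.56 MPa.
P = σA = 61.56 × 2850 = 175.4 kN.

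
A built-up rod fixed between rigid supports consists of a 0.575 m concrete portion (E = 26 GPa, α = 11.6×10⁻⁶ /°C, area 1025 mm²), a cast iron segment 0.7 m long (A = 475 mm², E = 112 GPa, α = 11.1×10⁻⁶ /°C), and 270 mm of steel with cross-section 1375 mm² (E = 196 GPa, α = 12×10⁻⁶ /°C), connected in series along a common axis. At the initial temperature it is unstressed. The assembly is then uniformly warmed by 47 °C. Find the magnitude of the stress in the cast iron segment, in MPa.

σ ≈ 49 MPa (compressive)

With the walls removed the bar would change length by δ_free = Σ αᵢΔT Lᵢ = 11.6×10⁻⁶×47×575 + 11.1×10⁻⁶×47×700 + 12×10⁻⁶×47×270 = 0.831 mm.
The rigid supports impose zero overall length change; the single axial force P common to all segments must satisfy P Σ Lᵢ/(AᵢEᵢ) = δ_free.
Σ Lᵢ/(AᵢEᵢ) = 575/(1025×26×10³) + 700/(475×112×10³) + 270/(1375×196×10³) = 3.574×10⁻⁵ mm/N.
Hence P = δ_free / Σ(L/AE) = 0.831/3.574×10⁻⁵ = 23.25 kN (compressive).
σ_{cast iron} = P / A = 23250 / 475 = 48.95 MPa.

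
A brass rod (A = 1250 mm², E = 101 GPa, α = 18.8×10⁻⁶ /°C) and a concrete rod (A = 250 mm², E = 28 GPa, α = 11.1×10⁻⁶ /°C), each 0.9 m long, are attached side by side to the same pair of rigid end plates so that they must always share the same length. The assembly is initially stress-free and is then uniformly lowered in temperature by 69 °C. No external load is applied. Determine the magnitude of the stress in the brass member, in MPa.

Both members must finish at the same length. With the larger α, the brass tends to over-contract; the plates restrain it, putting the brass in tension and the concrete in compression. With no external load the two internal forces are equal and opposite, magnitude P.
Compatibility of the two members (thermal + elastic change equal): (α₁ − α₂)ΔT = P·[1/(A₁E₁) + 1/(A₂E₂)].
|α₁ − α₂|·ΔT = 7.7×10⁻⁶ × 69 = 0.0005313.
1/(A₁E₁) + 1/(A₂E₂) = 1/(1250×101×10³) + 1/(250×28×10³) = 1.508×10⁻⁷ N⁻¹.
P = 0.0005313 / 1.508×10⁻⁷ = 3524 N = 3.524 kN.
σ_{brass} = P/A₁ = 3524/1250 = 2.819 MPa, tensile.

σ ≈ 2.82 MPa (tensile)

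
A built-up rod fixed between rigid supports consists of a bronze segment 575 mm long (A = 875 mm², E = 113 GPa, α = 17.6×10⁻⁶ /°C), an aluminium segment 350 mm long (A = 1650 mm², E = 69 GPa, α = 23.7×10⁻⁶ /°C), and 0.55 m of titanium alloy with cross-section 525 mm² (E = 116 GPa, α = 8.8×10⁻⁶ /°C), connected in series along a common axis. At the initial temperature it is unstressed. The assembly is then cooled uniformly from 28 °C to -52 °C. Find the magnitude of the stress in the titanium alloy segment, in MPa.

With the walls removed the bar would change length by δ_free = Σ αᵢΔT Lᵢ = 17.6×10⁻⁶×80×575 + 23.7×10⁻⁶×80×350 + 8.8×10⁻⁶×80×550 = 1.86 mm.
The rigid supports impose zero overall length change; the single axial force P common to all segments must satisfy P Σ Lᵢ/(AᵢEᵢ) = δ_free.
The series flexibility is Σ Lᵢ/(AᵢEᵢ) = 575/(875×113×10³) + 350/(1650×69×10³) + 550/(525×116×10³) = 1.792×10⁻⁵ mm/N.
Hence P = δ_free / Σ(L/AE) = 1.86/1.792×10⁻⁵ = 103.8 kN (tensile).
σ_{titanium alloy} = P / A = 103800 / 525 = 197.7 MPa.

σ ≈ 198 MPa (tensile)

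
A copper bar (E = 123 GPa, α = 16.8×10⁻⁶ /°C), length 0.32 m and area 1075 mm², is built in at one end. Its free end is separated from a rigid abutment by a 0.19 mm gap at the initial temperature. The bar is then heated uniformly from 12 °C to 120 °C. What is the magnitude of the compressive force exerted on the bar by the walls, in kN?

P ≈ 161 kN

If the wall were absent the bar would grow by αΔT L = 16.8×10⁻⁶ × 108 × 320 = 0.5806 mm.
This exceeds the 0.19 mm gap, so the wall pushes back. The portion of expansion that must be recovered elastically is δ_free − gap = 0.5806 − 0.19 = 0.3906 mm.
Compatibility: PL/(AE) = 0.3906 mm, so σ = P/A = E × (0.3906/320) = 150.1 MPa.
Force on the wall = σA = 150.1 × 1075 mm² = 161.4 kN.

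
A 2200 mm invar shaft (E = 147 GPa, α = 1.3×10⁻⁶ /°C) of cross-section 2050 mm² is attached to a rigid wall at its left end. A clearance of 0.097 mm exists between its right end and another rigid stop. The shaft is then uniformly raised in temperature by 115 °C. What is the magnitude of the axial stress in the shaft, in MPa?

Free thermal elongation = αΔT L = 1.3×10⁻⁶ × 115 × 2200 = 0.3289 mm.
After closing the 0.097 mm clearance, 0.3289 − 0.097 = 0.2319 mm of expansion remains to be suppressed by the wall.
That suppressed elongation corresponds to σ = E·Δ/L = 147×10³ × 0.2319/2200 = 15.5 MPa.

σ ≈ 15.5 MPa (compressive)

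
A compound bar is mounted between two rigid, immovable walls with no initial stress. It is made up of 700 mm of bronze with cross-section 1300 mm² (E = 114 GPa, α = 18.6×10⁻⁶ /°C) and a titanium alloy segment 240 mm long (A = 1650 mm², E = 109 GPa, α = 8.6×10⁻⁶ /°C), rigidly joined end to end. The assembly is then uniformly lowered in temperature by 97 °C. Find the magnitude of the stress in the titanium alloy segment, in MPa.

σ ≈ 146 MPa (tensile)

Free thermal contraction of the whole bar: Σ αᵢΔT Lᵢ = 18.6×10⁻⁶×97×700 + 8.6×10⁻⁶×97×240 = 1.463 mm.
The rigid supports impose zero overall length change; the single axial force P common to all segments must satisfy P Σ Lᵢ/(AᵢEᵢ) = δ_free.
Σ Lᵢ/(AᵢEᵢ) = 700/(1300×114×10³) + 240/(1650×109×10³) = 6.058×10⁻⁶ mm/N.
P = 1.463 / 6.058×10⁻⁶ = 241500 N = 241.5 kN, tensile.
σ_{titanium alloy} = P / A = 241500 / 1650 = 146.4 MPa.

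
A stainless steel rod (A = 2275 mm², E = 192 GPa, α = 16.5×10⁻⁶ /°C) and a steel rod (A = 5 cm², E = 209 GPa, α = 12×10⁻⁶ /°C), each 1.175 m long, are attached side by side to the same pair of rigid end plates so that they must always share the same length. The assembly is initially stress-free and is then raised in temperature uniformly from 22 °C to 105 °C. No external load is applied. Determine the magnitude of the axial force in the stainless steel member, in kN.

Both members must finish at the same length. With the larger α, the stainless steel tends to over-expand; the plates restrain it, putting the stainless steel in compression and the steel in tension. With no external load the two internal forces are equal and opposite, magnitude P.
Compatibility of the two members (thermal + elastic change equal): (α₁ − α₂)ΔT = P·[1/(A₁E₁) + 1/(A₂E₂)].
|α₁ − α₂|·ΔT = 4.5×10⁻⁶ × 83 = 0.0003735.
1/(A₁E₁) + 1/(A₂E₂) = 1/(2275×192×10³) + 1/(500×209×10³) = 1.186×10⁻⁸ N⁻¹.
So P = 0.0003735 / 1.186×10⁻⁸ = 31.5 kN.

P ≈ 31.5 kN (compressive in the stainless steel)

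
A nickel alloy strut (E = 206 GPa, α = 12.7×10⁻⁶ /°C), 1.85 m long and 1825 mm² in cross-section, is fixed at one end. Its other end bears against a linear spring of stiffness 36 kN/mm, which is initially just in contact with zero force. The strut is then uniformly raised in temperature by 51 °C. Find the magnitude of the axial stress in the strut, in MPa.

σ ≈ 20.1 MPa (compressive)

The unrestrained thermal change is αΔT L = 12.7×10⁻⁶ × 51 × 1850 = 1.198 mm.
With a force P in the spring, the elastic change of the strut is PL/(AE) and that of the spring is P/k; compatibility requires their sum to equal δ_free.
P [ L/(AE) + 1/k ] = δ_free → P [ 1850/(1825×206×10³) + 1/(36×10³) ] = 1.198.
P = 1.198 / 3.27×10⁻⁵ = 36650 N.
σ = P/A = 36650/1825 = 20.08 MPa.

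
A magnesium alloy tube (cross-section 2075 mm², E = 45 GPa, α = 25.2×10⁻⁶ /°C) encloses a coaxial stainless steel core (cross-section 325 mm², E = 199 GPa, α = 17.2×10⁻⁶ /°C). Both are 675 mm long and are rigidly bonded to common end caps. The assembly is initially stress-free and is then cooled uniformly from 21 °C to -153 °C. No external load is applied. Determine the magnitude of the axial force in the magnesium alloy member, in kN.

P ≈ 53.2 kN (tensile in the magnesium alloy)

Both members must finish at the same length. With the larger α, the magnesium alloy tends to over-contract; the plates restrain it, putting the magnesium alloy in tension and the stainless steel in compression. With no external load the two internal forces are equal and opposite, magnitude P.
Compatibility of the two members (thermal + elastic change equal): (α₁ − α₂)ΔT = P·[1/(A₁E₁) + 1/(A₂E₂)].
|α₁ − α₂|·ΔT = 8×10⁻⁶ × 174 = 0.001392.
1/(A₁E₁) + 1/(A₂E₂) = 1/(2075×45×10³) + 1/(325×199×10³) = 2.617×10⁻⁸ N⁻¹.
P = 0.001392 / 2.617×10⁻⁸ = 53190 N = 53.19 kN.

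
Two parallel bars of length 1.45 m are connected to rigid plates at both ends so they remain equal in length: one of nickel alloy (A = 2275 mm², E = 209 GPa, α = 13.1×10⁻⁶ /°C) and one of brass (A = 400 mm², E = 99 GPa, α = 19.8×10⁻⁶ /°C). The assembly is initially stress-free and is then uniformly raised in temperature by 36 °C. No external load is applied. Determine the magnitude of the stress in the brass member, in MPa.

Both members must finish at the same length. With the larger α, the brass tends to over-expand; the plates restrain it, putting the brass in compression and the nickel alloy in tension. With no external load the two internal forces are equal and opposite, magnitude P.
Compatibility of the two members (thermal + elastic change equal): (α₁ − α₂)ΔT = P·[1/(A₁E₁) + 1/(A₂E₂)].
|α₁ − α₂|·ΔT = 6.7×10⁻⁶ × 36 = 0.0002412.
1/(A₁E₁) + 1/(A₂E₂) = 1/(2275×209×10³) + 1/(400×99×10³) = 2.736×10⁻⁸ N⁻¹.
So P = 0.0002412 / 2.736×10⁻⁸ = 8.817 kN.
σ_{brass} = P/A₂ = 8817/400 = 22.04 MPa, compressive.

σ ≈ 22 MPa (compressive)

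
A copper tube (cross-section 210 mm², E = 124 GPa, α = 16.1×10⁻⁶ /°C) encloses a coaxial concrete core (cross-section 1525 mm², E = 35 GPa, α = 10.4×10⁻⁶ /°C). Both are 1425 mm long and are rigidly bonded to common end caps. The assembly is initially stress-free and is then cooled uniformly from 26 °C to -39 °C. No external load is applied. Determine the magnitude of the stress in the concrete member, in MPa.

σ ≈ 4.25 MPa (compressive)

The copper has the larger α, so on cooling it would change length more than the concrete if both were free. The rigid plates force a common final length, so the copper is put into tension and the concrete into compression, with equal and opposite forces P (no external load).
Setting the final lengths equal and cancelling L: (α₁ − α₂)ΔT = P/(A₁E₁) + P/(A₂E₂).
|α₁ − α₂|·ΔT = 5.7×10⁻⁶ × 65 = 0.0003705.
1/(A₁E₁) + 1/(A₂E₂) = 1/(210×124×10³) + 1/(1525×35×10³) = 5.714×10⁻⁸ N⁻¹.
So P = 0.0003705 / 5.714×10⁻⁸ = 6.484 kN.
σ_{concrete} = P/A₂ = 6484/1525 = 4.252 MPa, compressive.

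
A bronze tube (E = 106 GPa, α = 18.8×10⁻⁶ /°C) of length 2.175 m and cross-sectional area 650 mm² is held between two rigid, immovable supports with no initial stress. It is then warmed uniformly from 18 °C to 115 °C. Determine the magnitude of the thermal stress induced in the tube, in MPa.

The supports are rigid, so the total axial strain is zero. The restrained thermal strain is ε = αΔT = 18.8×10⁻⁶ × 97 = 1823.6×10⁻⁶.
Hence σ = E·αΔT = 106×10³ × 1823.6×10⁻⁶ = 193.3 MPa, compressive.

σ ≈ 193 MPa (compressive)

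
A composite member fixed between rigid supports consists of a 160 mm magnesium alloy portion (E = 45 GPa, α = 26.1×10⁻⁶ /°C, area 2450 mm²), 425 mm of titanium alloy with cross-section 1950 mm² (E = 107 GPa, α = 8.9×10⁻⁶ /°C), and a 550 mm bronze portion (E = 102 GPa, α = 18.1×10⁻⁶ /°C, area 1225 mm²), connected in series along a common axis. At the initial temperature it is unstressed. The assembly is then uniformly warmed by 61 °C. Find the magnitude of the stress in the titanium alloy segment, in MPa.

σ ≈ 71 MPa (compressive)

Free thermal expansion of the whole bar: Σ αᵢΔT Lᵢ = 26.1×10⁻⁶×61×160 + 8.9×10⁻⁶×61×425 + 18.1×10⁻⁶×61×550 = 1.093 mm.
The walls prevent any net length change, so an axial force P (same in every segment) develops. Compatibility: P · Σ Lᵢ/(AᵢEᵢ) = δ_free.
Σ Lᵢ/(AᵢEᵢ) = 160/(2450×45×10³) + 425/(1950×107×10³) + 550/(1225×102×10³) = 7.89×10⁻⁶ mm/N.
So P = 1.093 / 7.89×10⁻⁶ = 138.5 kN, compressive.
σ_{titanium alloy} = P / A = 138500 / 1950 = 71.02 MPa.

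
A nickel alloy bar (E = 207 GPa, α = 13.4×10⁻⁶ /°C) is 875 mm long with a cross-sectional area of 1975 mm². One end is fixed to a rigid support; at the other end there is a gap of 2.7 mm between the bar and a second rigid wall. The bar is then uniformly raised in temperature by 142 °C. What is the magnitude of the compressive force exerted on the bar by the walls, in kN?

P ≈ 0 kN

If the wall were absent the bar would grow by αΔT L = 13.4×10⁻⁶ × 142 × 875 = 1.665 mm.
Since δ_free = 1.66 mm is less than the 2.7 mm gap, the bar never touches the wall. No axial force develops.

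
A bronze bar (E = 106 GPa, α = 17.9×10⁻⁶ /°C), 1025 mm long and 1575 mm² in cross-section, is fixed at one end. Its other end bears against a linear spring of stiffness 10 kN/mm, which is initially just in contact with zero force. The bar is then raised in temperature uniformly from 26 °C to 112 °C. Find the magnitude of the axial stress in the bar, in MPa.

If the spring were absent the bar would lengthen by αΔT L = 17.9×10⁻⁶ × 86 × 1025 = 1.578 mm.
With a force P in the spring, the elastic change of the bar is PL/(AE) and that of the spring is P/k; compatibility requires their sum to equal δ_free.
So P = δ_free / [L/(AE) + 1/k] = 1.578 / [ 1025/(1575×106×10³) + 1/(10×10³) ].
P = 1.578 / 0.0001061 = 14870 N.
σ = P/A = 14870/1575 = 9.439 MPa.

σ ≈ 9.44 MPa (compressive)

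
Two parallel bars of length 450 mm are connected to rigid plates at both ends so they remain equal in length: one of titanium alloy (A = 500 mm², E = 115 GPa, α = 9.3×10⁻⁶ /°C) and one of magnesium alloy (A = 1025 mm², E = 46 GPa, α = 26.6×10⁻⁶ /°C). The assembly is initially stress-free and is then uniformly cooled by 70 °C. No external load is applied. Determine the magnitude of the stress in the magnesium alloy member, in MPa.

σ ≈ 30.6 MPa (tensile)

The magnesium alloy has the larger α, so on cooling it would change length more than the titanium alloy if both were free. The rigid plates force a common final length, so the magnesium alloy is put into tension and the titanium alloy into compression, with equal and opposite forces P (no external load).
Setting the final lengths equal and cancelling L: (α₁ − α₂)ΔT = P/(A₁E₁) + P/(A₂E₂).
|α₁ − α₂|·ΔT = 17.3×10⁻⁶ × 70 = 0.001211.
1/(A₁E₁) + 1/(A₂E₂) = 1/(500×115×10³) + 1/(1025×46×10³) = 3.86×10⁻⁸ N⁻¹.
P = 0.001211 / 3.86×10⁻⁸ = 31370 N = 31.37 kN.
σ_{magnesium alloy} = P/A₂ = 31370/1025 = 30.61 MPa, tensile.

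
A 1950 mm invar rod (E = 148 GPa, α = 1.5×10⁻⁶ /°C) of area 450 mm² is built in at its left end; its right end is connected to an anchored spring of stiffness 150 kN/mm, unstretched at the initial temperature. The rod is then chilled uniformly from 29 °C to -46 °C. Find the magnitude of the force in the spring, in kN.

P ≈ 6.1 kN

The unrestrained thermal change is αΔT L = 1.5×10⁻⁶ × 75 × 1950 = 0.2194 mm.
Let P be the tensile force in the spring. The rod extends elastically by PL/(AE) and the spring stretches by P/k; together these equal δ_free.
So P = δ_free / [L/(AE) + 1/k] = 0.2194 / [ 1950/(450×148×10³) + 1/(150×10³) ].
P = 0.2194 / 3.595×10⁻⁵ = 6103 N.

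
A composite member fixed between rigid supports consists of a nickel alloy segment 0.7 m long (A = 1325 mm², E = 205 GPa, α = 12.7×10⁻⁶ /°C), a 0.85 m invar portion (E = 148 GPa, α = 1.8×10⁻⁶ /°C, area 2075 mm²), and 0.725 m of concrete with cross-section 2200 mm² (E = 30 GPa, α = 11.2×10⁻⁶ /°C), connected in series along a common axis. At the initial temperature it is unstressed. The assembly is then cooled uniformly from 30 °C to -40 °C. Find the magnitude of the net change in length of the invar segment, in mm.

|ΔL| ≈ 0.113 mm

Free thermal contraction of the whole bar: Σ αᵢΔT Lᵢ = 12.7×10⁻⁶×70×700 + 1.8×10⁻⁶×70×850 + 11.2×10⁻⁶×70×725 = 1.298 mm.
Since the ends are fixed, an axial force P builds up, equal in every segment, with P · Σ Lᵢ/(AᵢEᵢ) = δ_free.
The series flexibility is Σ Lᵢ/(AᵢEᵢ) = 700/(1325×205×10³) + 850/(2075×148×10³) + 725/(2200×30×10³) = 1.633×10⁻⁵ mm/N.
Hence P = δ_free / Σ(L/AE) = 1.298/1.633×10⁻⁵ = 79.47 kN (tensile).
For the invar segment, free thermal change = 1.8×10⁻⁶×70×850 = 0.1071 mm and elastic change from P = 79470×850/(2075×148×10³) = 0.22 mm; these oppose, so the net change is 0.113 mm (segment lengthens).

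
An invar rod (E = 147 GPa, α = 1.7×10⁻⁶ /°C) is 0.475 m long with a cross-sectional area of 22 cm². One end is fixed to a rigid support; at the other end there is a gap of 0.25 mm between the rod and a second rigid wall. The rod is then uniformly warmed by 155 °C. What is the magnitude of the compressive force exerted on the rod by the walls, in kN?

P ≈ 0 kN

Free thermal elongation = αΔT L = 1.7×10⁻⁶ × 155 × 475 = 0.1252 mm.
This is smaller than the 0.25 mm clearance, so the rod expands freely without reaching the stop — the stress is zero.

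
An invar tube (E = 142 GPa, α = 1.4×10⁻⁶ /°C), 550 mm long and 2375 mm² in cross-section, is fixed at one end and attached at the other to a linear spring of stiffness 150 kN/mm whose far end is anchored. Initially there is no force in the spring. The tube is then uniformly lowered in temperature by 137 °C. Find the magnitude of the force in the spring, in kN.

P ≈ 12.7 kN

The unrestrained thermal change is αΔT L = 1.4×10⁻⁶ × 137 × 550 = 0.1055 mm.
Let P be the tensile force in the spring. The tube extends elastically by PL/(AE) and the spring stretches by P/k; together these equal δ_free.
So P = δ_free / [L/(AE) + 1/k] = 0.1055 / [ 550/(2375×142×10³) + 1/(150×10³) ].
P = 0.1055 / 8.298×10⁻⁶ = 12710 N.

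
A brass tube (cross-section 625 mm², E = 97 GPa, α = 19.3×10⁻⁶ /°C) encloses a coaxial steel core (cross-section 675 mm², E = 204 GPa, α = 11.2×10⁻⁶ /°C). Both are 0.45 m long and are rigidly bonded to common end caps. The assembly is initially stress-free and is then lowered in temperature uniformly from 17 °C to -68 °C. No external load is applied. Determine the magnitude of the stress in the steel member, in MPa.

σ ≈ 42.9 MPa (compressive)

Equilibrium of a rigid end plate with no external load gives equal and opposite internal forces ±P in the two members. Since α_{brass} > α_{steel}, cooling drives the brass into tension and the steel into compression.
Equating the net (thermal + elastic) strains gives |α₁ − α₂|·ΔT = P·[1/(A₁E₁) + 1/(A₂E₂)].
|α₁ − α₂|·ΔT = 8.1×10⁻⁶ × 85 = 0.0006885.
1/(A₁E₁) + 1/(A₂E₂) = 1/(625×97×10³) + 1/(675×204×10³) = 2.376×10⁻⁸ N⁻¹.
So P = 0.0006885 / 2.376×10⁻⁸ = 28.98 kN.
σ_{steel} = P/A₂ = 28980/675 = 42.93 MPa, compressive.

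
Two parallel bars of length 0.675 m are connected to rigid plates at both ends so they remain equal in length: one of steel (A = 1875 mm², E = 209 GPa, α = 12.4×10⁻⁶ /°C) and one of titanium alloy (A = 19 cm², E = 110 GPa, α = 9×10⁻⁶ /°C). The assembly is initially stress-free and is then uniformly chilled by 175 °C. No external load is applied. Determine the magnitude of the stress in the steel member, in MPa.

σ ≈ 43.3 MPa (tensile)

The steel has the larger α, so on cooling it would change length more than the titanium alloy if both were free. The rigid plates force a common final length, so the steel is put into tension and the titanium alloy into compression, with equal and opposite forces P (no external load).
Equating the net (thermal + elastic) strains gives |α₁ − α₂|·ΔT = P·[1/(A₁E₁) + 1/(A₂E₂)].
|α₁ − α₂|·ΔT = 3.4×10⁻⁶ × 175 = 0.000595.
1/(A₁E₁) + 1/(A₂E₂) = 1/(1875×209×10³) + 1/(1900×110×10³) = 7.337×10⁻⁹ N⁻¹.
So P = 0.000595 / 7.337×10⁻⁹ = 81.1 kN.
σ_{steel} = P/A₁ = 81100/1875 = 43.25 MPa, tensile.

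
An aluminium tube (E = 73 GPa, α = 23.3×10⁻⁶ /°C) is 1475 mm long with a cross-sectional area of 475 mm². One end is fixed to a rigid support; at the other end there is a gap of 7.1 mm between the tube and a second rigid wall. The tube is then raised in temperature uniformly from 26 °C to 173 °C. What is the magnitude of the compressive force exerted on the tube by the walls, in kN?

Free thermal elongation = αΔT L = 23.3×10⁻⁶ × 147 × 1475 = 5.052 mm.
This is smaller than the 7.1 mm clearance, so the tube expands freely without reaching the stop — the stress is zero.

P ≈ 0 kN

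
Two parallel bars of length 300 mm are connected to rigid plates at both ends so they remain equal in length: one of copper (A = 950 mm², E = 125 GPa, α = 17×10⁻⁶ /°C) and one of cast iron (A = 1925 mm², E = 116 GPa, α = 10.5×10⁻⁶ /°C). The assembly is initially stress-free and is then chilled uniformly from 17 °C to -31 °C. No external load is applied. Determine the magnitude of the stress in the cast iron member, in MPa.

Both members must finish at the same length. With the larger α, the copper tends to over-contract; the plates restrain it, putting the copper in tension and the cast iron in compression. With no external load the two internal forces are equal and opposite, magnitude P.
Compatibility of the two members (thermal + elastic change equal): (α₁ − α₂)ΔT = P·[1/(A₁E₁) + 1/(A₂E₂)].
|α₁ − α₂|·ΔT = 6.5×10⁻⁶ × 48 = 0.000312.
1/(A₁E₁) + 1/(A₂E₂) = 1/(950×125×10³) + 1/(1925×116×10³) = 1.29×10⁻⁸ N⁻¹.
P = 0.000312 / 1.29×10⁻⁸ = 24190 N = 24.19 kN.
σ_{cast iron} = P/A₂ = 24190/1925 = 12.56 MPa, compressive.

σ ≈ 12.6 MPa (compressive)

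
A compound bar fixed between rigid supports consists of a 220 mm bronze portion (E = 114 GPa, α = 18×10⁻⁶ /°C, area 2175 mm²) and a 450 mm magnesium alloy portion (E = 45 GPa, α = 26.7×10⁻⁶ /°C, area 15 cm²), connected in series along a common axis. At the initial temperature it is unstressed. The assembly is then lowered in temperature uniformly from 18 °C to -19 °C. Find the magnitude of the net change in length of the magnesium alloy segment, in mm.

If the supports were absent, the total length change would be Σ αᵢΔT Lᵢ = 18×10⁻⁶×37×220 + 26.7×10⁻⁶×37×450 = 0.5911 mm.
The rigid supports impose zero overall length change; the single axial force P common to all segments must satisfy P Σ Lᵢ/(AᵢEᵢ) = δ_free.
The series flexibility is Σ Lᵢ/(AᵢEᵢ) = 220/(2175×114×10³) + 450/(1500×45×10³) = 7.554×10⁻⁶ mm/N.
P = 0.5911 / 7.554×10⁻⁶ = 78250 N = 78.25 kN, tensile.
For the magnesium alloy segment, free thermal change = 26.7×10⁻⁶×37×450 = 0.4446 mm and elastic change from P = 78250×450/(1500×45×10³) = 0.5216 mm; these oppose, so the net change is 0.0771 mm (segment lengthens).

|ΔL| ≈ 0.0771 mm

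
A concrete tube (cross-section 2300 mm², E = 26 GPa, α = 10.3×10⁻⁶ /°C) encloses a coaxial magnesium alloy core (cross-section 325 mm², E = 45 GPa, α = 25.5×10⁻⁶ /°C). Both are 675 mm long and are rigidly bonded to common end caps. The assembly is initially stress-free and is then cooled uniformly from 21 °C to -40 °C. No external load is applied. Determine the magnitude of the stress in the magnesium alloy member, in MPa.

σ ≈ 33.5 MPa (tensile)

Equilibrium of a rigid end plate with no external load gives equal and opposite internal forces ±P in the two members. Since α_{magnesium alloy} > α_{concrete}, cooling drives the magnesium alloy into tension and the concrete into compression.
Compatibility of the two members (thermal + elastic change equal): (α₁ − α₂)ΔT = P·[1/(A₁E₁) + 1/(A₂E₂)].
|α₁ − α₂|·ΔT = 15.2×10⁻⁶ × 61 = 0.0009272.
1/(A₁E₁) + 1/(A₂E₂) = 1/(2300×26×10³) + 1/(325×45×10³) = 8.51×10⁻⁸ N⁻¹.
P = 0.0009272 / 8.51×10⁻⁸ = 10900 N = 10.9 kN.
σ_{magnesium alloy} = P/A₂ = 10900/325 = 33.52 MPa, tensile.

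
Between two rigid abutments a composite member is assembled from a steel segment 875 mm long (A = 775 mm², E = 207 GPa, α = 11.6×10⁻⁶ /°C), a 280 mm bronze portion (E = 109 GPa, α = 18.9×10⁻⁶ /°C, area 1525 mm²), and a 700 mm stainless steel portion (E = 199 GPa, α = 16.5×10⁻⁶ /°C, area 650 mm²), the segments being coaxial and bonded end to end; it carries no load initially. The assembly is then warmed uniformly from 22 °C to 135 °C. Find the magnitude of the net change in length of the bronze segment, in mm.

With the walls removed the bar would change length by δ_free = Σ αᵢΔT Lᵢ = 11.6×10⁻⁶×113×875 + 18.9×10⁻⁶×113×280 + 16.5×10⁻⁶×113×700 = 3.05 mm.
Since the ends are fixed, an axial force P builds up, equal in every segment, with P · Σ Lᵢ/(AᵢEᵢ) = δ_free.
The series flexibility is Σ Lᵢ/(AᵢEᵢ) = 875/(775×207×10³) + 280/(1525×109×10³) + 700/(650×199×10³) = 1.255×10⁻⁵ mm/N.
Hence P = δ_free / Σ(L/AE) = 3.05/1.255×10⁻⁵ = 243 kN (compressive).
For the bronze segment, free thermal change = 18.9×10⁻⁶×113×280 = 0.598 mm and elastic change from P = 243000×280/(1525×109×10³) = 0.4094 mm; these oppose, so the net change is 0.189 mm (segment lengthens).

|ΔL| ≈ 0.189 mm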